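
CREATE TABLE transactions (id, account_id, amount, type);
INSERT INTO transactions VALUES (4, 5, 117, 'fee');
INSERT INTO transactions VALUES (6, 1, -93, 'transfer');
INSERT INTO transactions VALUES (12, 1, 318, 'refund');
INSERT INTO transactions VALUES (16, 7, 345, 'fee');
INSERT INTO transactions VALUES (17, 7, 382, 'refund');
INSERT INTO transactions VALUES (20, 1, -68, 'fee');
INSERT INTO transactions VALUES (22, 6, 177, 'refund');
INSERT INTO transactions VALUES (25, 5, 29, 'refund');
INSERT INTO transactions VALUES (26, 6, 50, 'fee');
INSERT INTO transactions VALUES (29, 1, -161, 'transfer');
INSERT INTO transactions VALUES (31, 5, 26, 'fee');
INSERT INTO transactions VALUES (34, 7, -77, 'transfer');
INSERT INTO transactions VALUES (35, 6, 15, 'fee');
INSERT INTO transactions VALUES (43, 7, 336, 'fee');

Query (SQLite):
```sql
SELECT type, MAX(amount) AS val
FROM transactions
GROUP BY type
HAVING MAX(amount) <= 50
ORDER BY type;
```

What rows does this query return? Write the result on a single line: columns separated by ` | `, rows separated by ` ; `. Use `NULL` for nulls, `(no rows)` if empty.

transfer | -77

Partition transactions by type; compute MAX(amount) within each group.
HAVING: keep groups where MAX(amount) <= 50.
  fee: ids {4, 16, 20, 26, 31, 35, 43} → MAX(amount)=345
  refund: ids {12, 17, 22, 25} → MAX(amount)=382
  transfer: ids {6, 29, 34} → MAX(amount)=-77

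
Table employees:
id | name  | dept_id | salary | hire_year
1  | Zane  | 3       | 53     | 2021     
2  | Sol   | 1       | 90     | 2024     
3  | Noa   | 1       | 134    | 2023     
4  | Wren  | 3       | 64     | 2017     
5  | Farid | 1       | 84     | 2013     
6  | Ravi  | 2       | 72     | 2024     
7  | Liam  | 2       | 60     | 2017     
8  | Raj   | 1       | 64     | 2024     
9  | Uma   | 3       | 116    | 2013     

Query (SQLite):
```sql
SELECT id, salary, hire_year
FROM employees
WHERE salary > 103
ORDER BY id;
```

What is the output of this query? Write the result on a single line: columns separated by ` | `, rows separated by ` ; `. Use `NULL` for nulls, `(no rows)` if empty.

salary > 103: ids {3, 9}

3 | 134 | 2023 ; 9 | 116 | 2013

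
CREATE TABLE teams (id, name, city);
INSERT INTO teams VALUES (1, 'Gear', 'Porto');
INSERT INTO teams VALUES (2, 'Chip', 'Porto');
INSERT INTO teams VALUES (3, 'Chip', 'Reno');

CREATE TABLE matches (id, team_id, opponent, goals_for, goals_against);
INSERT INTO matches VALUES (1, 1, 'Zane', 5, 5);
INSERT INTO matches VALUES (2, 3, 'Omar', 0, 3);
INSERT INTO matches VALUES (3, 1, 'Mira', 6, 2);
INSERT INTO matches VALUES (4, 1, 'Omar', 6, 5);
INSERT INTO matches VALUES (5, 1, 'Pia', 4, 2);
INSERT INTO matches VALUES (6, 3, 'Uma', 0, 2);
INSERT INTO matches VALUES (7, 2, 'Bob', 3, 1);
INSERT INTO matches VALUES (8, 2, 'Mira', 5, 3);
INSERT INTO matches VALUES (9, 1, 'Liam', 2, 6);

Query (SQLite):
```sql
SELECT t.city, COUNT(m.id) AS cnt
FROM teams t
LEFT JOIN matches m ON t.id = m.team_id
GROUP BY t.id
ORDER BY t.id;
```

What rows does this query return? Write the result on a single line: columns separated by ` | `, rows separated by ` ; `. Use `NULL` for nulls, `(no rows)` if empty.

Porto | 5 ; Porto | 2 ; Reno | 2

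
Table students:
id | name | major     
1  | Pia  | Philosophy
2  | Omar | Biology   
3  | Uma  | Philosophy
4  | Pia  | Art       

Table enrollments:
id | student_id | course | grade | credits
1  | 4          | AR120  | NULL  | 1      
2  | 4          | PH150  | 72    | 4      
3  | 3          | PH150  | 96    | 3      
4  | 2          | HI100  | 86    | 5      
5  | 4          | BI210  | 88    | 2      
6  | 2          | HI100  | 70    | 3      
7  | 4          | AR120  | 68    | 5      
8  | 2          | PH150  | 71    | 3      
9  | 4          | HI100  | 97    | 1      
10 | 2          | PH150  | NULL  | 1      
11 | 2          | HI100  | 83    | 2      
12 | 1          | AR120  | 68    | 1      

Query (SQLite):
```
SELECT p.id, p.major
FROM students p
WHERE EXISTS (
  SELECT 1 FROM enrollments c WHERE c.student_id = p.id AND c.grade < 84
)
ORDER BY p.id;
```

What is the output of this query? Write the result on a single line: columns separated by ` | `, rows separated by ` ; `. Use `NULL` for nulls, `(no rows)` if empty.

1 | Philosophy ; 2 | Biology ; 4 | Art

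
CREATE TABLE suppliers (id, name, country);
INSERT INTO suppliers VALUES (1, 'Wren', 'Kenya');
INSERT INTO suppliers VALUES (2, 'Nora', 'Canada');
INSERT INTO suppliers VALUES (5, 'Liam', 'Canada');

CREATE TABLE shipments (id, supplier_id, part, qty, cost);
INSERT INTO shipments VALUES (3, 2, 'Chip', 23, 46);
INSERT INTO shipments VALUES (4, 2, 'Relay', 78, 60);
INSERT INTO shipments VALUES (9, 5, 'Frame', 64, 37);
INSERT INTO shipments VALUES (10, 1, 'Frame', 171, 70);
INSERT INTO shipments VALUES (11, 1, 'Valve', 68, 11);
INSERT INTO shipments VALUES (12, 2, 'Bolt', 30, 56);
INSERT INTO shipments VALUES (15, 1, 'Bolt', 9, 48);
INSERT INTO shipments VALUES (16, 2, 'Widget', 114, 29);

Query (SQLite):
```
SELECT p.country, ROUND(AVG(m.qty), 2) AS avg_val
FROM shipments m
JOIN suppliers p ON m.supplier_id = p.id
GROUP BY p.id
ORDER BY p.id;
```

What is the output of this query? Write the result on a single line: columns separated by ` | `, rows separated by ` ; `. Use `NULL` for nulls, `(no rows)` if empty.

Kenya | 82.67 ; Canada | 61.25 ; Canada | 64

Join each shipments row to its suppliers via supplier_id.
Group joined rows by suppliers.id; compute ROUND(AVG(m.qty), 2) per group.
  1: ids {10, 11, 15} → ROUND(AVG(m.qty), 2)=82.67
  2: ids {3, 4, 12, 16} → ROUND(AVG(m.qty), 2)=61.25
  5: ids {9} → ROUND(AVG(m.qty), 2)=64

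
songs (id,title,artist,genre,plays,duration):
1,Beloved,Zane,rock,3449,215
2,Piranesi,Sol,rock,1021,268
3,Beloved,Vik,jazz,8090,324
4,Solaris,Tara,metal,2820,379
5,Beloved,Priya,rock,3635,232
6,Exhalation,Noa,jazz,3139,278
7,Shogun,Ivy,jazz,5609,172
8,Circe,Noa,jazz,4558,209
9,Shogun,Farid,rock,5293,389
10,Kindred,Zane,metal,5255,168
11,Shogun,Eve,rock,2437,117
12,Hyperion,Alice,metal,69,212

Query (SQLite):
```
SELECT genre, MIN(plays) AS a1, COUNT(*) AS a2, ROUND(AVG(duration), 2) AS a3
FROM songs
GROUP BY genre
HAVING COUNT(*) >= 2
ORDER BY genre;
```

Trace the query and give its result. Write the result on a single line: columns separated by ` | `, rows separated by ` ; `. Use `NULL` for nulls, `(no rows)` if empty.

jazz | 3139 | 4 | 245.75 ; metal | 69 | 3 | 253 ; rock | 1021 | 5 | 244.2

Group songs by genre.
Per group compute: MIN(plays), COUNT(*), ROUND(AVG(duration), 2).
HAVING: drop groups with fewer than 2 rows.
  jazz: ids {3, 6, 7, 8} → MIN(plays)=3139, COUNT(*)=4, ROUND(AVG(duration), 2)=245.75
  metal: ids {4, 10, 12} → MIN(plays)=69, COUNT(*)=3, ROUND(AVG(duration), 2)=253
  rock: ids {1, 2, 5, 9, 11} → MIN(plays)=1021, COUNT(*)=5, ROUND(AVG(duration), 2)=244.2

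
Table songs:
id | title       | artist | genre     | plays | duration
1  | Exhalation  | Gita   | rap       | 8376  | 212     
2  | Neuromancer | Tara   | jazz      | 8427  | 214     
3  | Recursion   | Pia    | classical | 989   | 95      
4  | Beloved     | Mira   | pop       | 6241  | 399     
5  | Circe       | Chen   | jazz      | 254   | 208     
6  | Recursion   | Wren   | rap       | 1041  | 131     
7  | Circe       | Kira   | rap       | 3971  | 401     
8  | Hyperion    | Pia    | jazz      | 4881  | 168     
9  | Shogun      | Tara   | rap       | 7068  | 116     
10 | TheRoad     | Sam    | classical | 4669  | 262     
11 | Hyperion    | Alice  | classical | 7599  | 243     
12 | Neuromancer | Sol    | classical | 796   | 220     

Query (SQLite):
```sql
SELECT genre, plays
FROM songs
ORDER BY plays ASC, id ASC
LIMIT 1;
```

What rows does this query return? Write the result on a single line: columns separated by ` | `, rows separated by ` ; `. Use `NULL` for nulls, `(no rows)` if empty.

jazz | 254

Sort by plays asc, tiebreak id asc: (254, id=5), (796, id=12), (989, id=3), (1041, id=6) …. Take first 1.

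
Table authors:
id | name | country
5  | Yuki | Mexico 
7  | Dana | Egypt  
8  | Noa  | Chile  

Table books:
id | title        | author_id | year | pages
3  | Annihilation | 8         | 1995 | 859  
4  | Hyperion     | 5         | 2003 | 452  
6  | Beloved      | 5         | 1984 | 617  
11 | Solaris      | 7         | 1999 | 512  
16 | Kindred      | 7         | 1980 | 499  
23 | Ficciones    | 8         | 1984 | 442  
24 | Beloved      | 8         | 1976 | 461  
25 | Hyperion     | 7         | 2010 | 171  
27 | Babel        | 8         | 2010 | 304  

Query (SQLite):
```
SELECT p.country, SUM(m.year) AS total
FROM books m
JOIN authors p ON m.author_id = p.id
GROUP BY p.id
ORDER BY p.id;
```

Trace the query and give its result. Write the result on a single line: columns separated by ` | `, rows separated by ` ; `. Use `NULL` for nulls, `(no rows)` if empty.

Join each books row to its authors via author_id.
Group joined rows by authors.id; compute SUM(m.year) per group.
  5: ids {4, 6} → SUM(m.year)=3987
  7: ids {11, 16, 25} → SUM(m.year)=5989
  8: ids {3, 23, 24, 27} → SUM(m.year)=7965

Mexico | 3987 ; Egypt | 5989 ; Chile | 7965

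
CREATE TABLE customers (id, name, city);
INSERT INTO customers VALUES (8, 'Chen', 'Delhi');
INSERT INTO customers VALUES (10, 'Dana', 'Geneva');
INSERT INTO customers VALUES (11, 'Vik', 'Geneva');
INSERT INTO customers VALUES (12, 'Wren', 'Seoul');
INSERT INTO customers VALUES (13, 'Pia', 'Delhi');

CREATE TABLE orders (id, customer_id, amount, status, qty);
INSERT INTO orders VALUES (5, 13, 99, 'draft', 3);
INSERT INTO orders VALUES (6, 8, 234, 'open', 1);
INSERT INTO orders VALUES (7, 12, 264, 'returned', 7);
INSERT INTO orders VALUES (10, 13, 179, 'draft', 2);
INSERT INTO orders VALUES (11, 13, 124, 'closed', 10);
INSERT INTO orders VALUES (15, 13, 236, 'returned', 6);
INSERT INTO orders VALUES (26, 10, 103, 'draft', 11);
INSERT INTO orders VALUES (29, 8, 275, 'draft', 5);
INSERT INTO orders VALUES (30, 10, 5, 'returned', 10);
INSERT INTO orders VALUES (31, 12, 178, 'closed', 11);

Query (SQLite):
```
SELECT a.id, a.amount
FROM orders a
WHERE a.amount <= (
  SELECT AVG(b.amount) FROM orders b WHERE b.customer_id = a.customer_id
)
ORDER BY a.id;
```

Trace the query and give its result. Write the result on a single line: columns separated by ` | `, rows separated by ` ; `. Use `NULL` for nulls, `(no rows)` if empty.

For each orders row a, compute AVG(amount) over rows sharing a.customer_id.
Keep row a if a.amount <= that per-group AVG.
  customer_id=8: AVG(amount) = 254.5
  customer_id=10: AVG(amount) = 54.0
  customer_id=12: AVG(amount) = 221.0
  customer_id=13: AVG(amount) = 159.5

5 | 99 ; 6 | 234 ; 11 | 124 ; 30 | 5 ; 31 | 178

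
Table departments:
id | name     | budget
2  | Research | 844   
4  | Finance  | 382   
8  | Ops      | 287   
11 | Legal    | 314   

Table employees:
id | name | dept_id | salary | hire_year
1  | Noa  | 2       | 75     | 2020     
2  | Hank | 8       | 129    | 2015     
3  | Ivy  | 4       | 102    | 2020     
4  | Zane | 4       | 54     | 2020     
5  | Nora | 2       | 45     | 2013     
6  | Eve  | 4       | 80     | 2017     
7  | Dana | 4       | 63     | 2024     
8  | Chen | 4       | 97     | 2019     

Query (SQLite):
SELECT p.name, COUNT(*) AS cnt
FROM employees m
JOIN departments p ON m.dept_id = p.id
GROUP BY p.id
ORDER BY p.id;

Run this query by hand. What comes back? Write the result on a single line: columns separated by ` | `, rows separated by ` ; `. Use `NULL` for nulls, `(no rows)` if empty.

Research | 2 ; Finance | 5 ; Ops | 1

Join each employees row to its departments via dept_id.
Group joined rows by departments.id; compute COUNT(*) per group.
  2: ids {1, 5} → COUNT(*)=2
  4: ids {3, 4, 6, 7, 8} → COUNT(*)=5
  8: ids {2} → COUNT(*)=1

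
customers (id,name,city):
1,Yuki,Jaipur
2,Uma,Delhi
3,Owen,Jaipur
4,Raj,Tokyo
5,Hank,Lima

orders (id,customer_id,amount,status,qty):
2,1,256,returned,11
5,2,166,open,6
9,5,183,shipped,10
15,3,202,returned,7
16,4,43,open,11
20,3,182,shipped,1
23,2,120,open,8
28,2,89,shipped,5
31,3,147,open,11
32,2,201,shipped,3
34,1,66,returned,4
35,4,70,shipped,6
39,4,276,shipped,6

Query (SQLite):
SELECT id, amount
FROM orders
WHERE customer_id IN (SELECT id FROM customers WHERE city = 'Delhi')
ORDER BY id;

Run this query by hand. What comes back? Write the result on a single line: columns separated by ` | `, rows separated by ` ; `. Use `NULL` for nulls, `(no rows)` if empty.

Inner query: customers.id where city = 'Delhi'.
Outer: keep orders rows whose customer_id is in that set.
Inner query → {2}

5 | 166 ; 23 | 120 ; 28 | 89 ; 32 | 201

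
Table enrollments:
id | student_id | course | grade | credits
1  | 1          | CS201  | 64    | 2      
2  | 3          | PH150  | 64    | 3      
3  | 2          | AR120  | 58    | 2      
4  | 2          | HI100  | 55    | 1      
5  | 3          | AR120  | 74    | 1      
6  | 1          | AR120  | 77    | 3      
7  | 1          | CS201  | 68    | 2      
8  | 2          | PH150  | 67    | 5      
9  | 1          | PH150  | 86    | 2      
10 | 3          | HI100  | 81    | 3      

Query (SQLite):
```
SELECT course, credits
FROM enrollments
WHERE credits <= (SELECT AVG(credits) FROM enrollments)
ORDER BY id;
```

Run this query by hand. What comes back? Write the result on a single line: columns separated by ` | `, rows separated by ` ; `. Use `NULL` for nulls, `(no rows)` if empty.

Scalar subquery: AVG(credits) over all enrollments rows = 2.4.
Keep rows where credits <= that value.

CS201 | 2 ; AR120 | 2 ; HI100 | 1 ; AR120 | 1 ; CS201 | 2 ; PH150 | 2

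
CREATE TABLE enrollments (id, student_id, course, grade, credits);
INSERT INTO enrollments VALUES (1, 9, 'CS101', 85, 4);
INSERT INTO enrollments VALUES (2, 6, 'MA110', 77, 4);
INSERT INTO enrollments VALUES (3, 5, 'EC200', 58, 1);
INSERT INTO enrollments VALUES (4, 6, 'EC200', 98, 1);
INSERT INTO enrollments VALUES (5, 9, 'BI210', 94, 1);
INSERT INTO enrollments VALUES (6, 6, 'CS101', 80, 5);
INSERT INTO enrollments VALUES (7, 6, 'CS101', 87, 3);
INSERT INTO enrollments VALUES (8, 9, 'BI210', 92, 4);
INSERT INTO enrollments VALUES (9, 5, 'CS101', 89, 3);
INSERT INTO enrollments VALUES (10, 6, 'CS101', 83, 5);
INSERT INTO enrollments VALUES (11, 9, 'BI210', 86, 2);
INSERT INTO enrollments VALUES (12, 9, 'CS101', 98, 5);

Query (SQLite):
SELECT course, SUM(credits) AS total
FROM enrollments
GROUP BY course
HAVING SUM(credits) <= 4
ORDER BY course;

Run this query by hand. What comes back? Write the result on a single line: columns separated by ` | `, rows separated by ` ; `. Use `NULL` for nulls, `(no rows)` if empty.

EC200 | 2 ; MA110 | 4

Partition enrollments by course; compute SUM(credits) within each group.
HAVING: keep groups where SUM(credits) <= 4.
  BI210: ids {5, 8, 11} → SUM(credits)=7
  CS101: ids {1, 6, 7, 9, 10, 12} → SUM(credits)=25
  EC200: ids {3, 4} → SUM(credits)=2
  MA110: ids {2} → SUM(credits)=4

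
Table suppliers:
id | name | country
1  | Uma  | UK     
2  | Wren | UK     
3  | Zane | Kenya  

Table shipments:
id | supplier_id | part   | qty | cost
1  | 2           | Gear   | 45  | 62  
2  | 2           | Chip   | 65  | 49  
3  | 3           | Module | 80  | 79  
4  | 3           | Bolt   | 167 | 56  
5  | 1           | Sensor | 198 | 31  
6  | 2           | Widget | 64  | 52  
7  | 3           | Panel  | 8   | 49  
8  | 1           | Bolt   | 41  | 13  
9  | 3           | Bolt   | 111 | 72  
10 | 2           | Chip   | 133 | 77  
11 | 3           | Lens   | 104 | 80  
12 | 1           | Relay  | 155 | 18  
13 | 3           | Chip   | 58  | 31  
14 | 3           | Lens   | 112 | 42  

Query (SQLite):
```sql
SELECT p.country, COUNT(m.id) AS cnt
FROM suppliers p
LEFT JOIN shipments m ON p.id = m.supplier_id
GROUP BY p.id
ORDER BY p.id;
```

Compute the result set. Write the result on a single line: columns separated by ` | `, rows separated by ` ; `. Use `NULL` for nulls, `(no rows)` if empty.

UK | 3 ; UK | 4 ; Kenya | 7

LEFT JOIN keeps every suppliers row; unmatched ones get NULL for shipments columns.
Group by suppliers.id and compute COUNT(m.id). COUNT(col) of an all-NULL group is 0.
  1: ids {5, 8, 12} → COUNT(m.id)=3
  2: ids {1, 2, 6, 10} → COUNT(m.id)=4
  3: ids {3, 4, 7, 9, 11, 13, 14} → COUNT(m.id)=7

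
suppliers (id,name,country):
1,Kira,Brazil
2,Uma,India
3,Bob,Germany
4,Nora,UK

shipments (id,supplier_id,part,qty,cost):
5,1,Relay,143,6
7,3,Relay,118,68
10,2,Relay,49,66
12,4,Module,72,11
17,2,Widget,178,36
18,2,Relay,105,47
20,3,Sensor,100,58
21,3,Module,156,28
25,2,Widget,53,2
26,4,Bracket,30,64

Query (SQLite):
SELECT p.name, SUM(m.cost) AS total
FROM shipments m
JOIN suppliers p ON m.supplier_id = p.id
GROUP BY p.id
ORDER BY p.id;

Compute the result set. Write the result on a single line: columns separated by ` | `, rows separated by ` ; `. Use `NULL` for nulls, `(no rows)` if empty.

Kira | 6 ; Uma | 151 ; Bob | 154 ; Nora | 75

Join each shipments row to its suppliers via supplier_id.
Group joined rows by suppliers.id; compute SUM(m.cost) per group.
  1: ids {5} → SUM(m.cost)=6
  2: ids {10, 17, 18, 25} → SUM(m.cost)=151
  3: ids {7, 20, 21} → SUM(m.cost)=154
  4: ids {12, 26} → SUM(m.cost)=75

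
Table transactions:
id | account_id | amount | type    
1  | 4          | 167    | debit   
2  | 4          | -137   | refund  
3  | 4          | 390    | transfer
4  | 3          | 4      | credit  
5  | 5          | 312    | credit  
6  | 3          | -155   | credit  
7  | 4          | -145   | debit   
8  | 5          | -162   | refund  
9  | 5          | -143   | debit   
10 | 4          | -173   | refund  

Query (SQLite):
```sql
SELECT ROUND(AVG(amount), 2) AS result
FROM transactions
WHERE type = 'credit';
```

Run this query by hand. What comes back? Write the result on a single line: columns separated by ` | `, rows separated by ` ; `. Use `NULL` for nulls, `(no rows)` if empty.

Rows where type='credit' → amount values: [4, 312, -155].
AVG = 161 / 3 (rounded to 2 dp).

53.67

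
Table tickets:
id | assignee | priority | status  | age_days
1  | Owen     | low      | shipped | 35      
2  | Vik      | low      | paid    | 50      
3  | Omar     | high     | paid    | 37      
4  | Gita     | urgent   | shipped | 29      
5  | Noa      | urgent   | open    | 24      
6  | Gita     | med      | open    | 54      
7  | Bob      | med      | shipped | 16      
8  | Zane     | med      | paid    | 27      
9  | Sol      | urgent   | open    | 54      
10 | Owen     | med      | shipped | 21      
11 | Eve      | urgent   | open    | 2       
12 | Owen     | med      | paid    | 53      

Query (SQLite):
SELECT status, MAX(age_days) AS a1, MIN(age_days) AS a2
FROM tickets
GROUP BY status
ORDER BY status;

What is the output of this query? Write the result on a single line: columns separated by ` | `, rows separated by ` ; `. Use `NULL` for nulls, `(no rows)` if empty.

Group tickets by status.
Per group compute: MAX(age_days), MIN(age_days).
  open: ids {5, 6, 9, 11} → MAX(age_days)=54, MIN(age_days)=2
  paid: ids {2, 3, 8, 12} → MAX(age_days)=53, MIN(age_days)=27
  shipped: ids {1, 4, 7, 10} → MAX(age_days)=35, MIN(age_days)=16

open | 54 | 2 ; paid | 53 | 27 ; shipped | 35 | 16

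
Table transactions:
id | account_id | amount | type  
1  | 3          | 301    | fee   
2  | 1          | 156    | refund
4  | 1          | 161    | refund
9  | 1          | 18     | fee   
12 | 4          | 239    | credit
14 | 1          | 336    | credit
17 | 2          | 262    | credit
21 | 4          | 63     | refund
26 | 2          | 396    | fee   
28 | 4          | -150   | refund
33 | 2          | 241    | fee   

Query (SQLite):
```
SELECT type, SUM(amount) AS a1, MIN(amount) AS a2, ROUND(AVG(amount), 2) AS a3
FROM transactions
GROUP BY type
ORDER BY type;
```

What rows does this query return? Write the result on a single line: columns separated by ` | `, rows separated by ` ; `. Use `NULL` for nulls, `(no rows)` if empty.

credit | 837 | 239 | 279 ; fee | 956 | 18 | 239 ; refund | 230 | -150 | 57.5

Group transactions by type.
Per group compute: SUM(amount), MIN(amount), ROUND(AVG(amount), 2).
  credit: ids {12, 14, 17} → SUM(amount)=837, MIN(amount)=239, ROUND(AVG(amount), 2)=279
  fee: ids {1, 9, 26, 33} → SUM(amount)=956, MIN(amount)=18, ROUND(AVG(amount), 2)=239
  refund: ids {2, 4, 21, 28} → SUM(amount)=230, MIN(amount)=-150, ROUND(AVG(amount), 2)=57.5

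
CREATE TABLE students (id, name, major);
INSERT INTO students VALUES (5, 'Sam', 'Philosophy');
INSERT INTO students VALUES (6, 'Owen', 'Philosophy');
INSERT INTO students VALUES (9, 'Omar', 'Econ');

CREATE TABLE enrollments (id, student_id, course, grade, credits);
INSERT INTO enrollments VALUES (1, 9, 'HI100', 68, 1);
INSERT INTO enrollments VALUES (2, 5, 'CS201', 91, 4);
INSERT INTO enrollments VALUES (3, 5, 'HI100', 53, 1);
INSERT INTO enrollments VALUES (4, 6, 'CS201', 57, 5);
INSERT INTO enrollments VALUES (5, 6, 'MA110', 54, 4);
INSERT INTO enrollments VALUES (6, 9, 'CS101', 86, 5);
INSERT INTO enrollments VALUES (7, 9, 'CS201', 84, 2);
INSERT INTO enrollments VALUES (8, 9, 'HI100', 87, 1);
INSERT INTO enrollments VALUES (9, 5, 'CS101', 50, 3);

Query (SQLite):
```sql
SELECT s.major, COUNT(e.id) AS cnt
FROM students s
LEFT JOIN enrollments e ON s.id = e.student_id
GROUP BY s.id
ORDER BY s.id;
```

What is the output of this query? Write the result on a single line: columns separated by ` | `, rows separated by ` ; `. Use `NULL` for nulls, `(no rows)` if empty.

Philosophy | 3 ; Philosophy | 2 ; Econ | 4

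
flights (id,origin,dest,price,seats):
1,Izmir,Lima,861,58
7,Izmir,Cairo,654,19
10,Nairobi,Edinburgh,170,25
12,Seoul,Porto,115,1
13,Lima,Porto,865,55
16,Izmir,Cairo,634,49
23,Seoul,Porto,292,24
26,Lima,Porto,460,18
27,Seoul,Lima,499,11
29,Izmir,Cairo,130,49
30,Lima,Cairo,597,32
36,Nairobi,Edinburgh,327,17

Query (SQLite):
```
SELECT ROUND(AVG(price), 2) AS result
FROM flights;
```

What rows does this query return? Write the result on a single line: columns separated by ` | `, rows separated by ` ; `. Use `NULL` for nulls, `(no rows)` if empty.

All price values: [861, 654, 170, 115, 865, 634, 292, 460, 499, 130, 597, 327].
AVG = 5604 / 12 (rounded to 2 dp).

467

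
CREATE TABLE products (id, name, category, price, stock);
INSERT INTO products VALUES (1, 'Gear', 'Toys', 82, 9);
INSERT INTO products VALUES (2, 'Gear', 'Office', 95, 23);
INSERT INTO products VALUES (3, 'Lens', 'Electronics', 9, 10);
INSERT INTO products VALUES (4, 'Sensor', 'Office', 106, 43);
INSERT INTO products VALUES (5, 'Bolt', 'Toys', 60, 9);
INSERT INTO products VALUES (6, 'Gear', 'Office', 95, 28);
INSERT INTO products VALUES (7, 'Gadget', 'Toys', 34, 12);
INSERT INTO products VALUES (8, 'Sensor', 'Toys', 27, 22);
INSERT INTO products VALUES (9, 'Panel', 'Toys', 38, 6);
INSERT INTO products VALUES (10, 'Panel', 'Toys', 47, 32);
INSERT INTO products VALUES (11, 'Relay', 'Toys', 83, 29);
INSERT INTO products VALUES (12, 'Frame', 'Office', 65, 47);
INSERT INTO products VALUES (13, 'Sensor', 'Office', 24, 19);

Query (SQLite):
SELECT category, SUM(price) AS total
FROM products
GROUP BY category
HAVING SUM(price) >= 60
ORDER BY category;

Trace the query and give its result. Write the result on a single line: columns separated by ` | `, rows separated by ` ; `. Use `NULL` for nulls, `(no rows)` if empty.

Office | 385 ; Toys | 371

Partition products by category; compute SUM(price) within each group.
HAVING: keep groups where SUM(price) >= 60.
  Electronics: ids {3} → SUM(price)=9
  Office: ids {2, 4, 6, 12, 13} → SUM(price)=385
  Toys: ids {1, 5, 7, 8, 9, 10, 11} → SUM(price)=371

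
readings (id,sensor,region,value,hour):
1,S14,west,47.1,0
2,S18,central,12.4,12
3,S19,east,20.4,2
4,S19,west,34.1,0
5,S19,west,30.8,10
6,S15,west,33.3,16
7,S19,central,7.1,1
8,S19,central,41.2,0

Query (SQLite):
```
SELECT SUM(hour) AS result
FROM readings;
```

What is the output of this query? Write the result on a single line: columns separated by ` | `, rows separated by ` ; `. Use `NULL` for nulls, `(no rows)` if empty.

41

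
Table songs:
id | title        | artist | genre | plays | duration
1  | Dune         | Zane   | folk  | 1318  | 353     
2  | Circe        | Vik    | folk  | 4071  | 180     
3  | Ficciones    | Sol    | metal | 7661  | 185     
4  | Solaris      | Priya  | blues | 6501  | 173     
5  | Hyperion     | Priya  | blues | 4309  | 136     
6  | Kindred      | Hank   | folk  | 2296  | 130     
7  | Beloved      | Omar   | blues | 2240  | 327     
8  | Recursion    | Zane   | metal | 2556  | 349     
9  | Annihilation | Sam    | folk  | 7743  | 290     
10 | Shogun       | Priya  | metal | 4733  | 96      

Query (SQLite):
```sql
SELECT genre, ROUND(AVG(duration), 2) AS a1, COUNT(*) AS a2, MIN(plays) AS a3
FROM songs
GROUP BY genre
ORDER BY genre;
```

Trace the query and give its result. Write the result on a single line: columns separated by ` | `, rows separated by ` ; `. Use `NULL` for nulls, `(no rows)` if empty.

blues | 212 | 3 | 2240 ; folk | 238.25 | 4 | 1318 ; metal | 210 | 3 | 2556

Group songs by genre.
Per group compute: ROUND(AVG(duration), 2), COUNT(*), MIN(plays).
  blues: ids {4, 5, 7} → ROUND(AVG(duration), 2)=212, COUNT(*)=3, MIN(plays)=2240
  folk: ids {1, 2, 6, 9} → ROUND(AVG(duration), 2)=238.25, COUNT(*)=4, MIN(plays)=1318
  metal: ids {3, 8, 10} → ROUND(AVG(duration), 2)=210, COUNT(*)=3, MIN(plays)=2556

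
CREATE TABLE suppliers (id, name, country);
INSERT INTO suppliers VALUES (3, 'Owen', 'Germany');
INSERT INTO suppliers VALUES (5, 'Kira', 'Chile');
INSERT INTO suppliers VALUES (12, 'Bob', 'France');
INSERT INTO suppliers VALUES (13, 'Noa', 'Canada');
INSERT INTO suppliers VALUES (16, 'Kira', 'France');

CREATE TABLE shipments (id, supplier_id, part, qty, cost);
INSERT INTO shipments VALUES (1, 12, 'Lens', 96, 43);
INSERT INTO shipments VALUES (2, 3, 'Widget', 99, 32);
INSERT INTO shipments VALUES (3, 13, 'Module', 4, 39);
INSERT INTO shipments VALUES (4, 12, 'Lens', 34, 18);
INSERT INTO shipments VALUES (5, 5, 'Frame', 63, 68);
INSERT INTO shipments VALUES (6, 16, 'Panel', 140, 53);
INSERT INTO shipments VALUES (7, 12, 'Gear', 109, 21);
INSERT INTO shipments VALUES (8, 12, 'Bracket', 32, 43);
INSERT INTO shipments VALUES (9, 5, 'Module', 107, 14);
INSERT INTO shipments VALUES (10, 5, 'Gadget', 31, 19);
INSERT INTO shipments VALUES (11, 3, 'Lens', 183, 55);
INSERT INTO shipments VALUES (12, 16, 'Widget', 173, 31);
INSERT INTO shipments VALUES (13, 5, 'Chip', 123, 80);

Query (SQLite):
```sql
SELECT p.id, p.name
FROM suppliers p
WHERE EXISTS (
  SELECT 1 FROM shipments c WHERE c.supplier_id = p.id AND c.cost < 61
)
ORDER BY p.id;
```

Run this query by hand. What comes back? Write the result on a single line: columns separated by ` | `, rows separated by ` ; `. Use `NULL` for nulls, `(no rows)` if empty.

For each suppliers row, check whether any shipments with matching supplier_id has cost < 61.
Keep rows where that is true.

3 | Owen ; 5 | Kira ; 12 | Bob ; 13 | Noa ; 16 | Kira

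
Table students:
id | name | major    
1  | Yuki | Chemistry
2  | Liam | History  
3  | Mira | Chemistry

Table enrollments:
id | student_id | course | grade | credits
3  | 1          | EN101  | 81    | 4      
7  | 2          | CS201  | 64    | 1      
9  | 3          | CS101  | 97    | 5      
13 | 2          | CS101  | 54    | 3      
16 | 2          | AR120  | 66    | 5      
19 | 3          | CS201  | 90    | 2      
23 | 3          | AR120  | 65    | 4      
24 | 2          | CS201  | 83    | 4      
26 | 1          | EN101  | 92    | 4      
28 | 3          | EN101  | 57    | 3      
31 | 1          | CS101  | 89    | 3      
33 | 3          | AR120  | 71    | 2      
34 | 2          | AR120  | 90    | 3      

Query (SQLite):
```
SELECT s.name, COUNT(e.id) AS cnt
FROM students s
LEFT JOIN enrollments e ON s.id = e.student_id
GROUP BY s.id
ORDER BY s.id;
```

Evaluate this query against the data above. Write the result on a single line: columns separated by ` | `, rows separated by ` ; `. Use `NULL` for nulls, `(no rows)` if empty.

LEFT JOIN keeps every students row; unmatched ones get NULL for enrollments columns.
Group by students.id and compute COUNT(e.id). COUNT(col) of an all-NULL group is 0.
  1: ids {3, 26, 31} → COUNT(e.id)=3
  2: ids {7, 13, 16, 24, 34} → COUNT(e.id)=5
  3: ids {9, 19, 23, 28, 33} → COUNT(e.id)=5

Yuki | 3 ; Liam | 5 ; Mira | 5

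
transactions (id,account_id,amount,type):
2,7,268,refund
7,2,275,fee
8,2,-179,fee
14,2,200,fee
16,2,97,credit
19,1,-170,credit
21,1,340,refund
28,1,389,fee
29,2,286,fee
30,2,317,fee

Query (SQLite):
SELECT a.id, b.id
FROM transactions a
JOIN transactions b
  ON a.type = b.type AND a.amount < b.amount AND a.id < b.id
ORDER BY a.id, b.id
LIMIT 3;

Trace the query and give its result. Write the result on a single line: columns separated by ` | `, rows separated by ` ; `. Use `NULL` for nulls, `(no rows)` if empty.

2 | 21 ; 7 | 28 ; 7 | 29

Pairs (a,b) with same type, a.amount < b.amount, a.id < b.id.
type groups: credit:{16,19} fee:{7,8,14,28,29,30} refund:{2,21}
Ordered by (a.id, b.id); first 3.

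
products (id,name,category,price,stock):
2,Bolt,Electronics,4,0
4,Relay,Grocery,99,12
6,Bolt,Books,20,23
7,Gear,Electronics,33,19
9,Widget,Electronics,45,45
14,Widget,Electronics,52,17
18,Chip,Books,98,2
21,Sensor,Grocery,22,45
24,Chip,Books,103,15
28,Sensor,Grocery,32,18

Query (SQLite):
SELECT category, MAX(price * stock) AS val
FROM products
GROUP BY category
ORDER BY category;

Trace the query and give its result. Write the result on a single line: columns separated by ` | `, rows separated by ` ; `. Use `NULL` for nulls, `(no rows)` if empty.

Books | 1545 ; Electronics | 2025 ; Grocery | 1188

For each row compute price * stock.
Group by category; take MAX of the expression per group.
  Books: ids {6, 18, 24} → MAX(price * stock)=1545
  Electronics: ids {2, 7, 9, 14} → MAX(price * stock)=2025
  Grocery: ids {4, 21, 28} → MAX(price * stock)=1188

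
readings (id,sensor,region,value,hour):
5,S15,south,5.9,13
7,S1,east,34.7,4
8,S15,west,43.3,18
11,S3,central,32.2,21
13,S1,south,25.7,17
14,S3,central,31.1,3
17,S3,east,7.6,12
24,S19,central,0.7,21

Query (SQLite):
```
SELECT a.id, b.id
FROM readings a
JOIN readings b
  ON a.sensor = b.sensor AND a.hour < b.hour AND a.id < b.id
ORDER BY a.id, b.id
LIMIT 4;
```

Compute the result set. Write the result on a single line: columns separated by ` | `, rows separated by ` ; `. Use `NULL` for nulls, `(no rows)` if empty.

5 | 8 ; 7 | 13 ; 14 | 17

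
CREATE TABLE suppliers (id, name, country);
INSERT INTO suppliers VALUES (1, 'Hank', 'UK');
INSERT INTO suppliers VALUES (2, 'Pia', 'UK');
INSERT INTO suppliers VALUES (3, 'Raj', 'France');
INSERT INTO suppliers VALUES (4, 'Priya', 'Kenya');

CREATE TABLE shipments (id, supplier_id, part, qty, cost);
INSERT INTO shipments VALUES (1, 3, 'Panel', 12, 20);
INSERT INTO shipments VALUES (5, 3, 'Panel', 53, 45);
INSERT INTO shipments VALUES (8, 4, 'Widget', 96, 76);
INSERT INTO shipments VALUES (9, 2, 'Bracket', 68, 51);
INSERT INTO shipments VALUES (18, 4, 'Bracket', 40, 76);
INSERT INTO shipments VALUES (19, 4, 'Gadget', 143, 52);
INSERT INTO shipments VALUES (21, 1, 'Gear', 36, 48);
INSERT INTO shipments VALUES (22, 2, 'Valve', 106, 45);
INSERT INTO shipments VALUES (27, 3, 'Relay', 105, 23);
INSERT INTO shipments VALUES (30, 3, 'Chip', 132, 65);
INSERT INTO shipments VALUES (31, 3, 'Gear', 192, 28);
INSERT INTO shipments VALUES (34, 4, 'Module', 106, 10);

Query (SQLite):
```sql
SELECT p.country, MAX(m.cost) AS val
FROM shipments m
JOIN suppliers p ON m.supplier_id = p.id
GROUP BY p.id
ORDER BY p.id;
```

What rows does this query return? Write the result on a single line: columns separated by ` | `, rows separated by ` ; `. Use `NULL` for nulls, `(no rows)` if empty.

UK | 48 ; UK | 51 ; France | 65 ; Kenya | 76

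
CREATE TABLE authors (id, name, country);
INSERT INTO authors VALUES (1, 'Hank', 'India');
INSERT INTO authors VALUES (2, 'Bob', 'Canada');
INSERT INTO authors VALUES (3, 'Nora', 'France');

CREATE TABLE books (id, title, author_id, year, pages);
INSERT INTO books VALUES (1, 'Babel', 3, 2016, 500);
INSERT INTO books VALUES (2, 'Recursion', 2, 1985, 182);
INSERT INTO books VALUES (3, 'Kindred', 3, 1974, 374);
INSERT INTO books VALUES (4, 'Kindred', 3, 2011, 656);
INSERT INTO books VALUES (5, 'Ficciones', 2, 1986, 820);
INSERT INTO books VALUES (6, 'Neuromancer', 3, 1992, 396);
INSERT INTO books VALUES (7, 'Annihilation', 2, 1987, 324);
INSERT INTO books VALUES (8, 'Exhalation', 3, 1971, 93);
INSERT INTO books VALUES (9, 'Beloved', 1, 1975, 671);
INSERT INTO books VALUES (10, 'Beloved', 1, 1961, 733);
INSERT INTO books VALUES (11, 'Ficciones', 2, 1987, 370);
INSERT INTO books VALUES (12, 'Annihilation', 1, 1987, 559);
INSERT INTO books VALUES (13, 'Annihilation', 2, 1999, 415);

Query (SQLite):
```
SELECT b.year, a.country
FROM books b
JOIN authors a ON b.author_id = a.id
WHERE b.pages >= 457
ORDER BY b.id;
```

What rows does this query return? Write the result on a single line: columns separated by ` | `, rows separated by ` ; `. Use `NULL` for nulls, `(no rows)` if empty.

Each books row matches the authors row where author_id = authors.id.
Then keep rows with b.pages >= 457.

2016 | France ; 2011 | France ; 1986 | Canada ; 1975 | India ; 1961 | India ; 1987 | India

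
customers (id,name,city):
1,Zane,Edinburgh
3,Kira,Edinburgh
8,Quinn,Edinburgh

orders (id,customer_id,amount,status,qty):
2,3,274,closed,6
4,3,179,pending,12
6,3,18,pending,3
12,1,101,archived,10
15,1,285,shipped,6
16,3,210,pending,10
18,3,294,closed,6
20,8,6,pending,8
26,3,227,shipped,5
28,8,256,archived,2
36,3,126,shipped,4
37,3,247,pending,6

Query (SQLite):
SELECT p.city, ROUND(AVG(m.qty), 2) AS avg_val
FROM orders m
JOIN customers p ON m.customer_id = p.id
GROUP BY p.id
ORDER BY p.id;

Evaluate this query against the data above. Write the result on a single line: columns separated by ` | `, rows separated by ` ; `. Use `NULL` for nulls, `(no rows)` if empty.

Edinburgh | 8 ; Edinburgh | 6.5 ; Edinburgh | 5

Join each orders row to its customers via customer_id.
Group joined rows by customers.id; compute ROUND(AVG(m.qty), 2) per group.
  1: ids {12, 15} → ROUND(AVG(m.qty), 2)=8
  3: ids {2, 4, 6, 16, 18, 26, 36, 37} → ROUND(AVG(m.qty), 2)=6.5
  8: ids {20, 28} → ROUND(AVG(m.qty), 2)=5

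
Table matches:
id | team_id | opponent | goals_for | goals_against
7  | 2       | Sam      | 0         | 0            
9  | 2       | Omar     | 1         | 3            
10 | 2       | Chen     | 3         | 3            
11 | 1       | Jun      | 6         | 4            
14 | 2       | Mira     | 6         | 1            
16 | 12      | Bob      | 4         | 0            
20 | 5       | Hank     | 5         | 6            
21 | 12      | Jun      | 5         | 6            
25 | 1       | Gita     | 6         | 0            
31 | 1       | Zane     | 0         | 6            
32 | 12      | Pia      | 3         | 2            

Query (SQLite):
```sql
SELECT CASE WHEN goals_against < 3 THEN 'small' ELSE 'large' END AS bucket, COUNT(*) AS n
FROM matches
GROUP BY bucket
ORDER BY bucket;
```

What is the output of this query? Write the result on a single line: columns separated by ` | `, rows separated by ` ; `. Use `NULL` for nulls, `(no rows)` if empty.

large | 6 ; small | 5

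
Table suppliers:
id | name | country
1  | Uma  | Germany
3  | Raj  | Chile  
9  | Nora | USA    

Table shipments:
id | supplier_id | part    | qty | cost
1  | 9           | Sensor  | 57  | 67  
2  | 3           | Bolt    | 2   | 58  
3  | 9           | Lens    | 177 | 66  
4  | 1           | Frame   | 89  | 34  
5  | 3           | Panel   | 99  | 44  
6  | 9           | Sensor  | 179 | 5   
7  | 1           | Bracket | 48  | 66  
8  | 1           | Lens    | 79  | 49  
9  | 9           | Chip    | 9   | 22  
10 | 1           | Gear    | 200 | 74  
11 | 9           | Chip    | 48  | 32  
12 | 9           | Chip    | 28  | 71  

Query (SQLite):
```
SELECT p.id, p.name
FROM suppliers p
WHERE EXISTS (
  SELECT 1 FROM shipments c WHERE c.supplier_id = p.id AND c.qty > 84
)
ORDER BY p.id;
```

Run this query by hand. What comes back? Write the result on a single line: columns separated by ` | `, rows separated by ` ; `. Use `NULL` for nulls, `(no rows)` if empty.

For each suppliers row, check whether any shipments with matching supplier_id has qty > 84.
Keep rows where that is true.

1 | Uma ; 3 | Raj ; 9 | Nora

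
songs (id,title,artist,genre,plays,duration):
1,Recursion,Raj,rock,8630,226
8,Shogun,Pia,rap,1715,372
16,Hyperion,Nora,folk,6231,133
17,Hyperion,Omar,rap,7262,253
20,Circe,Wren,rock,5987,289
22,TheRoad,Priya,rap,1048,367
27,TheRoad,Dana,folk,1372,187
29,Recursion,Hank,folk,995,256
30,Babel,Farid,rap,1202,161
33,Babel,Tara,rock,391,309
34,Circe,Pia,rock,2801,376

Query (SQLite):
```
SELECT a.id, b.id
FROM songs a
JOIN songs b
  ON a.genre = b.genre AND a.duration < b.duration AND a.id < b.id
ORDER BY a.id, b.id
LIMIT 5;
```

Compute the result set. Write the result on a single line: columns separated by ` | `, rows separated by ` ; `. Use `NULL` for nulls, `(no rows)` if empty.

Pairs (a,b) with same genre, a.duration < b.duration, a.id < b.id.
genre groups: folk:{16,27,29} rap:{8,17,22,30} rock:{1,20,33,34}
Ordered by (a.id, b.id); first 5.

1 | 20 ; 1 | 33 ; 1 | 34 ; 16 | 27 ; 16 | 29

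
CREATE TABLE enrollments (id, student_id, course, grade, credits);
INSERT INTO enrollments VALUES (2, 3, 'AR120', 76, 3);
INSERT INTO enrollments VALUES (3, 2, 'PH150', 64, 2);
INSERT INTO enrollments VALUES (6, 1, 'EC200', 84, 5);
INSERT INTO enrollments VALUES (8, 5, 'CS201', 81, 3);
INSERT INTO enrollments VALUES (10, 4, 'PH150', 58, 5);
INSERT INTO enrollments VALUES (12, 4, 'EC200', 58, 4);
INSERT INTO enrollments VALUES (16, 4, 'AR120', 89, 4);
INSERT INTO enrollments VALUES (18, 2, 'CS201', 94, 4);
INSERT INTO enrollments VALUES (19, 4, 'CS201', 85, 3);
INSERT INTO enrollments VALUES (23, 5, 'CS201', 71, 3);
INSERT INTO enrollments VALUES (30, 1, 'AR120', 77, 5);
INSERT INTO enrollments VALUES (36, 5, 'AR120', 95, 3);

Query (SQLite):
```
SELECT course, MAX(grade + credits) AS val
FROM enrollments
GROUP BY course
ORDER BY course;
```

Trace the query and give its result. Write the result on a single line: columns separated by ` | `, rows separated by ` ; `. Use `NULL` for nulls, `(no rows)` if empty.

For each row compute grade + credits.
Group by course; take MAX of the expression per group.
  AR120: ids {2, 16, 30, 36} → MAX(grade + credits)=98
  CS201: ids {8, 18, 19, 23} → MAX(grade + credits)=98
  EC200: ids {6, 12} → MAX(grade + credits)=89
  PH150: ids {3, 10} → MAX(grade + credits)=66

AR120 | 98 ; CS201 | 98 ; EC200 | 89 ; PH150 | 66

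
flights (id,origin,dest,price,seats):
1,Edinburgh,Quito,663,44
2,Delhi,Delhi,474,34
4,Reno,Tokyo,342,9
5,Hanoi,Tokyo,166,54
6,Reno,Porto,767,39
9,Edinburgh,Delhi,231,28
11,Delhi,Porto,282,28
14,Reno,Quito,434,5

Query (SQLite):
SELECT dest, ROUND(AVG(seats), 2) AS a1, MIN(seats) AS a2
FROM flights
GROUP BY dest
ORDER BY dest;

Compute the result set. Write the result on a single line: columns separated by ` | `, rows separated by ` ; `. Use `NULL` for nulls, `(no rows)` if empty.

Group flights by dest.
Per group compute: ROUND(AVG(seats), 2), MIN(seats).
  Delhi: ids {2, 9} → ROUND(AVG(seats), 2)=31, MIN(seats)=28
  Porto: ids {6, 11} → ROUND(AVG(seats), 2)=33.5, MIN(seats)=28
  Quito: ids {1, 14} → ROUND(AVG(seats), 2)=24.5, MIN(seats)=5
  Tokyo: ids {4, 5} → ROUND(AVG(seats), 2)=31.5, MIN(seats)=9

Delhi | 31 | 28 ; Porto | 33.5 | 28 ; Quito | 24.5 | 5 ; Tokyo | 31.5 | 9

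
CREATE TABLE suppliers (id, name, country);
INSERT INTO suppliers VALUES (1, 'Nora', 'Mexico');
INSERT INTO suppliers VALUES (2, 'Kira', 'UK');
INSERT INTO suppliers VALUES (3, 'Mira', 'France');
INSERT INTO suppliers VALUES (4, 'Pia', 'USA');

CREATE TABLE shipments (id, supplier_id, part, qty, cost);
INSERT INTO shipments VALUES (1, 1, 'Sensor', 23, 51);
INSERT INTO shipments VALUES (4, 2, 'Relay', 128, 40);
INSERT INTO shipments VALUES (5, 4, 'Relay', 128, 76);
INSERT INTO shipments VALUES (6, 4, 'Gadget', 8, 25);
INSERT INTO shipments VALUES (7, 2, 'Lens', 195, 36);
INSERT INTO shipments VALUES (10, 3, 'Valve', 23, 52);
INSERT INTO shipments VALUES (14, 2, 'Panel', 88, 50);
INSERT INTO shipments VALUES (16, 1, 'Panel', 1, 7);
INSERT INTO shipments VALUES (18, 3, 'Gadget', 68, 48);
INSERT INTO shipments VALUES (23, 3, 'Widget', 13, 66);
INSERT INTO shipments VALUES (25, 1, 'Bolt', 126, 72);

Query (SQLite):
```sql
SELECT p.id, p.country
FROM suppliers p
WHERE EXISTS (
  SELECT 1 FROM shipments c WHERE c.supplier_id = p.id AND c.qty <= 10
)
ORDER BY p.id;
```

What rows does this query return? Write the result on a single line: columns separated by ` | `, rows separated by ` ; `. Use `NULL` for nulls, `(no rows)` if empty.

For each suppliers row, check whether any shipments with matching supplier_id has qty <= 10.
Keep rows where that is true.

1 | Mexico ; 4 | USA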